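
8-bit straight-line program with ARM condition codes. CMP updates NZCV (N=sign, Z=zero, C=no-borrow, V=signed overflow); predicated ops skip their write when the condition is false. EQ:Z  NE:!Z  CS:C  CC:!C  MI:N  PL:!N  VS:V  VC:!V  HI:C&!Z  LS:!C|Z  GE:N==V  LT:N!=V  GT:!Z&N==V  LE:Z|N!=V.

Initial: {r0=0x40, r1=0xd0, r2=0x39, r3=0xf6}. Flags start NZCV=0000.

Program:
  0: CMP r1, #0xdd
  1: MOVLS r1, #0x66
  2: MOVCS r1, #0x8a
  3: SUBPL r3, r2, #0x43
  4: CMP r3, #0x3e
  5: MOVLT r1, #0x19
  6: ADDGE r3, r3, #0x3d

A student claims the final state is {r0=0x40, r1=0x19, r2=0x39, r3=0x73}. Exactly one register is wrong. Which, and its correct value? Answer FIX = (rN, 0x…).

FIX = (r3, 0xf6)

0: ✓ CMP  NZCV=1000
1: ✓ MOVLS  r1←0x66
2: · MOVCS
3: · SUBPL
4: ✓ CMP  NZCV=1010
5: ✓ MOVLT  r1←0x19
6: · ADDGE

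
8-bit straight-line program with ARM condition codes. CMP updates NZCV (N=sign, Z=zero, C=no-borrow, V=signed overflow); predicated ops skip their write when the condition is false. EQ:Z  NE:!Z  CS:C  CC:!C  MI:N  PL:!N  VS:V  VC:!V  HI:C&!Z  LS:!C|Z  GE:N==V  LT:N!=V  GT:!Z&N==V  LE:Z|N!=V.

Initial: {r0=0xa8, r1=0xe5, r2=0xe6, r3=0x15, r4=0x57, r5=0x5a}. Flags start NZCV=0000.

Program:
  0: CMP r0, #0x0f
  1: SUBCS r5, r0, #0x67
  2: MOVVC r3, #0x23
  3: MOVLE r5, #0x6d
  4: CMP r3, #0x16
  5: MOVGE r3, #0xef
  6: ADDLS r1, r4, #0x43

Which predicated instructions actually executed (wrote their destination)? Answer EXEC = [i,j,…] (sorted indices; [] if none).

EXEC = [1,2,3,5]

0: ✓ CMP  NZCV=1010
1: ✓ SUBCS  r5←0x41
2: ✓ MOVVC  r3←0x23
3: ✓ MOVLE  r5←0x6d
4: ✓ CMP  NZCV=0010
5: ✓ MOVGE  r3←0xef
6: · ADDLS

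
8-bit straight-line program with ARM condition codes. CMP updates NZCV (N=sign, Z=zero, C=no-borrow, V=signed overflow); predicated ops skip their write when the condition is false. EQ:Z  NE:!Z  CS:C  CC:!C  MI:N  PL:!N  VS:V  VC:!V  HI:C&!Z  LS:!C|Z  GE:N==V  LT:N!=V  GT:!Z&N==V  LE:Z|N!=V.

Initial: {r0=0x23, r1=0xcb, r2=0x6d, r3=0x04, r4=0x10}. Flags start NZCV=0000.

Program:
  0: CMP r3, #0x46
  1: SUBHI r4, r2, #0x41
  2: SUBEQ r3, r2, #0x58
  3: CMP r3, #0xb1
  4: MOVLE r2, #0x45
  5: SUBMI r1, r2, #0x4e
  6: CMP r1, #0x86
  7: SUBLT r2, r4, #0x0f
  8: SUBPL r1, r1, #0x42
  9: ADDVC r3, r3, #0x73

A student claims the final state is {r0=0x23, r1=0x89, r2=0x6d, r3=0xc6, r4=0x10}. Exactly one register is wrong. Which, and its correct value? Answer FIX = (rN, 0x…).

FIX = (r3, 0x77)

0: ✓ CMP  NZCV=1000
1: · SUBHI
2: · SUBEQ
3: ✓ CMP  NZCV=0000
4: · MOVLE
5: · SUBMI
6: ✓ CMP  NZCV=0010
7: · SUBLT
8: ✓ SUBPL  r1←0x89
9: ✓ ADDVC  r3←0x77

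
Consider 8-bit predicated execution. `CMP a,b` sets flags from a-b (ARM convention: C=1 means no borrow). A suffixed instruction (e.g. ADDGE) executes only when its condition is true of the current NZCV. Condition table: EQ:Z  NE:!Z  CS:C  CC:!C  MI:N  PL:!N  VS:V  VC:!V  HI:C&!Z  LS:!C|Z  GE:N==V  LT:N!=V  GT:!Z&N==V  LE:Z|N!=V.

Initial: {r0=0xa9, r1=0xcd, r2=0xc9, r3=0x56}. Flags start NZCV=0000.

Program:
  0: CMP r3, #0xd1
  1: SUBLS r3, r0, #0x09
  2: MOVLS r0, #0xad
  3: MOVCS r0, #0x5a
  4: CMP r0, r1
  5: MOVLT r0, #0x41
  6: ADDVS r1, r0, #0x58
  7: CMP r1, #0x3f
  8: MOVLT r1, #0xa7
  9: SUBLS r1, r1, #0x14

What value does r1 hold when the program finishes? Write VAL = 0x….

[0] flags=1001 → (cmp)
[1] flags=1001 LS?T → r3=0xa0
[2] flags=1001 LS?T → r0=0xad
[3] flags=1001 CS?F → skip
[4] flags=1000 → (cmp)
[5] flags=1000 LT?T → r0=0x41
[6] flags=1000 VS?F → skip
[7] flags=1010 → (cmp)
[8] flags=1010 LT?T → r1=0xa7
[9] flags=1010 LS?F → skip

VAL = 0xa7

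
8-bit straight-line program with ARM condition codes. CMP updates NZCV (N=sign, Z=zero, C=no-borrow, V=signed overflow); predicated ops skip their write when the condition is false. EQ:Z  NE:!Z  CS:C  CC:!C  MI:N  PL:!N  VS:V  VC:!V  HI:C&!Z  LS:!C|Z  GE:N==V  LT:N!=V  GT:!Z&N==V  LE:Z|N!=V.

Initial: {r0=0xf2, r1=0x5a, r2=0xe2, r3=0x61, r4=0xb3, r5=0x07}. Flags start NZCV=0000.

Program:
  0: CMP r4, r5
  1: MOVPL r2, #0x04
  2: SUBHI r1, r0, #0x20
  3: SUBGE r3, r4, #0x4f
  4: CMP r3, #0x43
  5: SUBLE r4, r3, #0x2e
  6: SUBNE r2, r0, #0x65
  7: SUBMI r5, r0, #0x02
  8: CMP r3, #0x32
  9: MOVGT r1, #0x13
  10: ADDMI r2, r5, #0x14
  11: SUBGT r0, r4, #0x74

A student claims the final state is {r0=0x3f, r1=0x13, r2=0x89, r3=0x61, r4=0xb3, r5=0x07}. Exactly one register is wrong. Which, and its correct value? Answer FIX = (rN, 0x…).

FIX = (r2, 0x8d)

0: ✓ CMP  NZCV=1010
1: · MOVPL
2: ✓ SUBHI  r1←0xd2
3: · SUBGE
4: ✓ CMP  NZCV=0010
5: · SUBLE
6: ✓ SUBNE  r2←0x8d
7: · SUBMI
8: ✓ CMP  NZCV=0010
9: ✓ MOVGT  r1←0x13
10: · ADDMI
11: ✓ SUBGT  r0←0x3f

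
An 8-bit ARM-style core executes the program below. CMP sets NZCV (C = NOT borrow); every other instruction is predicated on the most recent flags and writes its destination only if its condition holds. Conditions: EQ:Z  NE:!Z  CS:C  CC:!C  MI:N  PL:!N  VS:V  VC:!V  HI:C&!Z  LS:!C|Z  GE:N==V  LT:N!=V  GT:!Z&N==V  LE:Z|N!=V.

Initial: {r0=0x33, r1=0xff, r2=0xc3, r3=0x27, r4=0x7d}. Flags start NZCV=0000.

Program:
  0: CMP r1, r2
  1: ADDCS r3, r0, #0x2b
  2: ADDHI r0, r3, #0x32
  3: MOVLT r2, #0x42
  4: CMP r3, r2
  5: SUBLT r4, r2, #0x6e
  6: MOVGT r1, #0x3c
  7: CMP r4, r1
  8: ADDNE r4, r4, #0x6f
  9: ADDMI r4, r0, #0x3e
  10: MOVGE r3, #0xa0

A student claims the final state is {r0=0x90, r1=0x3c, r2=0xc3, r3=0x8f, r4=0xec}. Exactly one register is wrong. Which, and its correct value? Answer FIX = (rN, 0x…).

FIX = (r3, 0xa0)

0: ✓ CMP  NZCV=0010
1: ✓ ADDCS  r3←0x5e
2: ✓ ADDHI  r0←0x90
3: · MOVLT
4: ✓ CMP  NZCV=1001
5: · SUBLT
6: ✓ MOVGT  r1←0x3c
7: ✓ CMP  NZCV=0010
8: ✓ ADDNE  r4←0xec
9: · ADDMI
10: ✓ MOVGE  r3←0xa0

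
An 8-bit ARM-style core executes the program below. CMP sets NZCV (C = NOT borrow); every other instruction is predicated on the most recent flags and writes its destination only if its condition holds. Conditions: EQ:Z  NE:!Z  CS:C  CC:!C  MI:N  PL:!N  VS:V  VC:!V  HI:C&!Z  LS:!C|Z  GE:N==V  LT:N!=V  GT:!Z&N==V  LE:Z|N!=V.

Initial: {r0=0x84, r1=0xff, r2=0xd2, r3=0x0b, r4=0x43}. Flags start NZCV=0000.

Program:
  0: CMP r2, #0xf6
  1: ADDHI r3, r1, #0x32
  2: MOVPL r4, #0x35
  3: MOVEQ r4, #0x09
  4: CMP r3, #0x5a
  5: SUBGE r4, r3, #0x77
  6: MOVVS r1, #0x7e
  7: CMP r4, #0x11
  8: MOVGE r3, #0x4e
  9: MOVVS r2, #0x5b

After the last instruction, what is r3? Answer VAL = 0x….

VAL = 0x4e

0: ✓ CMP  NZCV=1000
1: · ADDHI
2: · MOVPL
3: · MOVEQ
4: ✓ CMP  NZCV=1000
5: · SUBGE
6: · MOVVS
7: ✓ CMP  NZCV=0010
8: ✓ MOVGE  r3←0x4e
9: · MOVVS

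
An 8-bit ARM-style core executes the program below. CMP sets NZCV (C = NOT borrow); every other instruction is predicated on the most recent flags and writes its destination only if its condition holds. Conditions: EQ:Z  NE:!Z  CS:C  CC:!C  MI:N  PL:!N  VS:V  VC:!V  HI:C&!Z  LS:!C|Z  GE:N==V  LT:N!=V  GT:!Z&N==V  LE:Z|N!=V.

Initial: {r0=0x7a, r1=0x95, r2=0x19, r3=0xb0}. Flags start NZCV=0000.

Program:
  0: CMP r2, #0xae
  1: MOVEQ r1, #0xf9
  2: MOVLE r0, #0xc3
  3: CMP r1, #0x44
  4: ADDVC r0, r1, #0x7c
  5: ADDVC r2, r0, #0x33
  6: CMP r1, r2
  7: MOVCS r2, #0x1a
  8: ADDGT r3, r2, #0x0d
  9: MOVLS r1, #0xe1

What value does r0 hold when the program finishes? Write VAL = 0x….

[0] flags=0000 → (cmp)
[1] flags=0000 EQ?F → skip
[2] flags=0000 LE?F → skip
[3] flags=0011 → (cmp)
[4] flags=0011 VC?F → skip
[5] flags=0011 VC?F → skip
[6] flags=0011 → (cmp)
[7] flags=0011 CS?T → r2=0x1a
[8] flags=0011 GT?F → skip
[9] flags=0011 LS?F → skip

VAL = 0x7a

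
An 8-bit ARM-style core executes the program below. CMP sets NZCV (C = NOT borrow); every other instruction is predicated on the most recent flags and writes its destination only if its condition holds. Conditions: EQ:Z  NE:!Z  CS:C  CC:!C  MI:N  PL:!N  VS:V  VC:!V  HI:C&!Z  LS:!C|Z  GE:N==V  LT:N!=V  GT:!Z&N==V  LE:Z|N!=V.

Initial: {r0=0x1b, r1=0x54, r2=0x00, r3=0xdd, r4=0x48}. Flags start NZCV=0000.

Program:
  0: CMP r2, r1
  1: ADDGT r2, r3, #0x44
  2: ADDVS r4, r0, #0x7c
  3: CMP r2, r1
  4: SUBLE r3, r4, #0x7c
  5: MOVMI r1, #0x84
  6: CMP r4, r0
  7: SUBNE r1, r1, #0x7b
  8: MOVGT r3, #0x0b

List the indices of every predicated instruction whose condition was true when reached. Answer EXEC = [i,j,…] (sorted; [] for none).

[0] flags=1000 → (cmp)
[1] flags=1000 GT?F → skip
[2] flags=1000 VS?F → skip
[3] flags=1000 → (cmp)
[4] flags=1000 LE?T → r3=0xcc
[5] flags=1000 MI?T → r1=0x84
[6] flags=0010 → (cmp)
[7] flags=0010 NE?T → r1=0x09
[8] flags=0010 GT?T → r3=0x0b

EXEC = [4,5,7,8]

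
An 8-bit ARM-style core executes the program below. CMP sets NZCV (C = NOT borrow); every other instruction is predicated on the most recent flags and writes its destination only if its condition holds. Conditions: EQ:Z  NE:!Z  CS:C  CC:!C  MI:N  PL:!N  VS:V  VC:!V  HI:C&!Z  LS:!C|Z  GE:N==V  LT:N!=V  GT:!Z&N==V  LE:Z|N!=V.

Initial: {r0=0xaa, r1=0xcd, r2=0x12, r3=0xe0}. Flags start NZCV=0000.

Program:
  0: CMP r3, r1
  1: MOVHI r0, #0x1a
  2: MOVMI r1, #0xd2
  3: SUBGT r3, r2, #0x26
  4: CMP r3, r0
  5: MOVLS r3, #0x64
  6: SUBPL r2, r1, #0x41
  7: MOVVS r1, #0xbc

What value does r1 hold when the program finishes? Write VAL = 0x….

0: ✓ CMP  NZCV=0010
1: ✓ MOVHI  r0←0x1a
2: · MOVMI
3: ✓ SUBGT  r3←0xec
4: ✓ CMP  NZCV=1010
5: · MOVLS
6: · SUBPL
7: · MOVVS

VAL = 0xcd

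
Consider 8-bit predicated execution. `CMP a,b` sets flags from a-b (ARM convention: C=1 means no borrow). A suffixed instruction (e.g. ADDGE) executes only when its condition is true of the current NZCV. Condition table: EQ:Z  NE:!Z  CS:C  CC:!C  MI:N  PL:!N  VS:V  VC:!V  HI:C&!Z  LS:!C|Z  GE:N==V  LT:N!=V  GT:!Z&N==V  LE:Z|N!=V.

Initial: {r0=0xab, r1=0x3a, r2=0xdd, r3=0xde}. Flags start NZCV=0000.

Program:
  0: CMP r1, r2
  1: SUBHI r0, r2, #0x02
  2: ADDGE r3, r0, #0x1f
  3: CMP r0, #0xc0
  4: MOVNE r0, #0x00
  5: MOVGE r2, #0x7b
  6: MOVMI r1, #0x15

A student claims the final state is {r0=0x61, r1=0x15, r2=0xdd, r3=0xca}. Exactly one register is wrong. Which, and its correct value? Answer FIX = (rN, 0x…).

FIX = (r0, 0x00)

[0] flags=0000 → (cmp)
[1] flags=0000 HI?F → skip
[2] flags=0000 GE?T → r3=0xca
[3] flags=1000 → (cmp)
[4] flags=1000 NE?T → r0=0x00
[5] flags=1000 GE?F → skip
[6] flags=1000 MI?T → r1=0x15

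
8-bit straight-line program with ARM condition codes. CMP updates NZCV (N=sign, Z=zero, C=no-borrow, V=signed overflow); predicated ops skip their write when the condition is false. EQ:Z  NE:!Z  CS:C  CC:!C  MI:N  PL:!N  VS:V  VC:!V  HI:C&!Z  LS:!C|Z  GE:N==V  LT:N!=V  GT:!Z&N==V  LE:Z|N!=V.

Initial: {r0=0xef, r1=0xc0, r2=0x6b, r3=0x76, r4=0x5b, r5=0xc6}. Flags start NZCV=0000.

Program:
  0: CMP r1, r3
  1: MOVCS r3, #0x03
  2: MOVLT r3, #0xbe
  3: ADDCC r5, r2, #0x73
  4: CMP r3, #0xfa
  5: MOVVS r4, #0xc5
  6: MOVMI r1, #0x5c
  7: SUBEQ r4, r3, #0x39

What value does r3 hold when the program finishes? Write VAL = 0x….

VAL = 0xbe

[0] flags=0011 → (cmp)
[1] flags=0011 CS?T → r3=0x03
[2] flags=0011 LT?T → r3=0xbe
[3] flags=0011 CC?F → skip
[4] flags=1000 → (cmp)
[5] flags=1000 VS?F → skip
[6] flags=1000 MI?T → r1=0x5c
[7] flags=1000 EQ?F → skip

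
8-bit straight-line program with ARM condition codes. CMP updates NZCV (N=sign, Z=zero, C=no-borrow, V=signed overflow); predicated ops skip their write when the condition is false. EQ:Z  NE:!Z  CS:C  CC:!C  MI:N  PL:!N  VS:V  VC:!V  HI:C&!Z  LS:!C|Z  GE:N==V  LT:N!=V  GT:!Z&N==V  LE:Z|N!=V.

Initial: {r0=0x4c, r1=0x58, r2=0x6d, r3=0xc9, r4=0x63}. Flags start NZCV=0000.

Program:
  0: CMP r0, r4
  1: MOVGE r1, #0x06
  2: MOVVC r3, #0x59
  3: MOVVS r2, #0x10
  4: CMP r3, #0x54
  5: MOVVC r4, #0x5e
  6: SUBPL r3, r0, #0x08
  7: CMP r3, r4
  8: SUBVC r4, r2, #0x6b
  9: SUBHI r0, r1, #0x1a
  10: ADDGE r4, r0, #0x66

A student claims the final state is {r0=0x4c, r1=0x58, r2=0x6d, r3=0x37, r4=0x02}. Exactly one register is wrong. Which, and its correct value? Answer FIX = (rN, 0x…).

0: ✓ CMP  NZCV=1000
1: · MOVGE
2: ✓ MOVVC  r3←0x59
3: · MOVVS
4: ✓ CMP  NZCV=0010
5: ✓ MOVVC  r4←0x5e
6: ✓ SUBPL  r3←0x44
7: ✓ CMP  NZCV=1000
8: ✓ SUBVC  r4←0x02
9: · SUBHI
10: · ADDGE

FIX = (r3, 0x44)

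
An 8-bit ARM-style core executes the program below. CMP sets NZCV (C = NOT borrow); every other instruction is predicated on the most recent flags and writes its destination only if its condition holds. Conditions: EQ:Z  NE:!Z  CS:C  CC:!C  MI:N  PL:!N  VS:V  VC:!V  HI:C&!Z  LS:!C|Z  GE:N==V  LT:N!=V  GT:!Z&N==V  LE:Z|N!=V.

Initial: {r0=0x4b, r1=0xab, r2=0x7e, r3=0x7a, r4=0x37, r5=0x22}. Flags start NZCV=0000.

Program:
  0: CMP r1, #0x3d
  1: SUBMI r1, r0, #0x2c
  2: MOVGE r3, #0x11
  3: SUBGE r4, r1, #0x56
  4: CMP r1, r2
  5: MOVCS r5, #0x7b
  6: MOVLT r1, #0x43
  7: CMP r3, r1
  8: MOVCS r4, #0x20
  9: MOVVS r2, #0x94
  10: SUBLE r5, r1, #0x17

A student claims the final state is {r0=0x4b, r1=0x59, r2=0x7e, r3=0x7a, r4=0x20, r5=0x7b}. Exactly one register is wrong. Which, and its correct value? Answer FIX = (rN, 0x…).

FIX = (r1, 0x43)

[0] flags=0011 → (cmp)
[1] flags=0011 MI?F → skip
[2] flags=0011 GE?F → skip
[3] flags=0011 GE?F → skip
[4] flags=0011 → (cmp)
[5] flags=0011 CS?T → r5=0x7b
[6] flags=0011 LT?T → r1=0x43
[7] flags=0010 → (cmp)
[8] flags=0010 CS?T → r4=0x20
[9] flags=0010 VS?F → skip
[10] flags=0010 LE?F → skip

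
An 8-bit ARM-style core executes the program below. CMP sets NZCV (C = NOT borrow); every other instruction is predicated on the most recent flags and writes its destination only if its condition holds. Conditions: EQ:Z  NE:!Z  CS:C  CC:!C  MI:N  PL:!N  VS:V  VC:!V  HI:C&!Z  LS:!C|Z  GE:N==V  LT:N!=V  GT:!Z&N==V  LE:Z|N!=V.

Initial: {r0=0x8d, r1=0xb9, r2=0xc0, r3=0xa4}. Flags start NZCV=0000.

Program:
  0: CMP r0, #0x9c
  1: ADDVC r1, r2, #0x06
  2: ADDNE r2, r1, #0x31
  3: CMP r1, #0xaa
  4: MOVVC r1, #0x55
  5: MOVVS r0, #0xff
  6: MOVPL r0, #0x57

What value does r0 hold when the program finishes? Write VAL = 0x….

VAL = 0x57

0: ✓ CMP  NZCV=1000
1: ✓ ADDVC  r1←0xc6
2: ✓ ADDNE  r2←0xf7
3: ✓ CMP  NZCV=0010
4: ✓ MOVVC  r1←0x55
5: · MOVVS
6: ✓ MOVPL  r0←0x57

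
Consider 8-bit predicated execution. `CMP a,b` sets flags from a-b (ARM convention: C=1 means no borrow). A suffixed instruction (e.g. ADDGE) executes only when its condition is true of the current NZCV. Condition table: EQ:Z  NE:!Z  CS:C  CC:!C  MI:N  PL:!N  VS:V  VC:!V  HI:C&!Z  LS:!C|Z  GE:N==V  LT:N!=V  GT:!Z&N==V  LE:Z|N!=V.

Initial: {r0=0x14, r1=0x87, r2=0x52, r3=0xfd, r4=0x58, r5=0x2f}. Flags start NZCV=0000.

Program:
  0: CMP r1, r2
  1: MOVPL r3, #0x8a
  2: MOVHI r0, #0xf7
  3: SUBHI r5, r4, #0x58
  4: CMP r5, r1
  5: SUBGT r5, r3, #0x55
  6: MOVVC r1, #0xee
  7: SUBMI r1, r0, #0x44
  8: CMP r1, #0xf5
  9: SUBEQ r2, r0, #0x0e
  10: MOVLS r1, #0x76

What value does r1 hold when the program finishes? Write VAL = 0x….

[0] flags=0011 → (cmp)
[1] flags=0011 PL?T → r3=0x8a
[2] flags=0011 HI?T → r0=0xf7
[3] flags=0011 HI?T → r5=0x00
[4] flags=0000 → (cmp)
[5] flags=0000 GT?T → r5=0x35
[6] flags=0000 VC?T → r1=0xee
[7] flags=0000 MI?F → skip
[8] flags=1000 → (cmp)
[9] flags=1000 EQ?F → skip
[10] flags=1000 LS?T → r1=0x76

VAL = 0x76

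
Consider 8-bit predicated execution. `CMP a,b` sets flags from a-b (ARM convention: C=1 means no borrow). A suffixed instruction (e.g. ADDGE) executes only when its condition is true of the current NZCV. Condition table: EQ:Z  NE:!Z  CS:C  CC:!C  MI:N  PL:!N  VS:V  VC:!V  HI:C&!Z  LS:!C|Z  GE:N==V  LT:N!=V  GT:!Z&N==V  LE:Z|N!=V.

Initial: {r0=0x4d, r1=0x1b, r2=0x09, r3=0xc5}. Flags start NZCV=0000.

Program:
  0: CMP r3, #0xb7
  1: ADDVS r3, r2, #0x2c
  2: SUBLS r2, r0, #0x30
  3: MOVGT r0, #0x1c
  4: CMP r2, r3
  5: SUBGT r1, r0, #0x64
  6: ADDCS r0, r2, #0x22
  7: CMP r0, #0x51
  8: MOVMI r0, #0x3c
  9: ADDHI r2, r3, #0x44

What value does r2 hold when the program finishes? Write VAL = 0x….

0: ✓ CMP  NZCV=0010
1: · ADDVS
2: · SUBLS
3: ✓ MOVGT  r0←0x1c
4: ✓ CMP  NZCV=0000
5: ✓ SUBGT  r1←0xb8
6: · ADDCS
7: ✓ CMP  NZCV=1000
8: ✓ MOVMI  r0←0x3c
9: · ADDHI

VAL = 0x09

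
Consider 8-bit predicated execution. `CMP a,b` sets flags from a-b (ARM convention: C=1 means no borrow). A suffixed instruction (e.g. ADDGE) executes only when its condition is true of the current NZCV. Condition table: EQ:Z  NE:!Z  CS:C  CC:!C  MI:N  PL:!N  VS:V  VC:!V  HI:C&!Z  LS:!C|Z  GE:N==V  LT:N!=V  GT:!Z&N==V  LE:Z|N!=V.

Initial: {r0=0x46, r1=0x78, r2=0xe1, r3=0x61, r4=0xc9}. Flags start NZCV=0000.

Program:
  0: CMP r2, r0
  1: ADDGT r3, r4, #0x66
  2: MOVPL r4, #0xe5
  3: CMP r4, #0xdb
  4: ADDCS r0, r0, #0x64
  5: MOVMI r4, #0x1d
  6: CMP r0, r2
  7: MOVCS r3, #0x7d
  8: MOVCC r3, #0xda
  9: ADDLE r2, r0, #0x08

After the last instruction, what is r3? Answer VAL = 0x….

[0] flags=1010 → (cmp)
[1] flags=1010 GT?F → skip
[2] flags=1010 PL?F → skip
[3] flags=1000 → (cmp)
[4] flags=1000 CS?F → skip
[5] flags=1000 MI?T → r4=0x1d
[6] flags=0000 → (cmp)
[7] flags=0000 CS?F → skip
[8] flags=0000 CC?T → r3=0xda
[9] flags=0000 LE?F → skip

VAL = 0xda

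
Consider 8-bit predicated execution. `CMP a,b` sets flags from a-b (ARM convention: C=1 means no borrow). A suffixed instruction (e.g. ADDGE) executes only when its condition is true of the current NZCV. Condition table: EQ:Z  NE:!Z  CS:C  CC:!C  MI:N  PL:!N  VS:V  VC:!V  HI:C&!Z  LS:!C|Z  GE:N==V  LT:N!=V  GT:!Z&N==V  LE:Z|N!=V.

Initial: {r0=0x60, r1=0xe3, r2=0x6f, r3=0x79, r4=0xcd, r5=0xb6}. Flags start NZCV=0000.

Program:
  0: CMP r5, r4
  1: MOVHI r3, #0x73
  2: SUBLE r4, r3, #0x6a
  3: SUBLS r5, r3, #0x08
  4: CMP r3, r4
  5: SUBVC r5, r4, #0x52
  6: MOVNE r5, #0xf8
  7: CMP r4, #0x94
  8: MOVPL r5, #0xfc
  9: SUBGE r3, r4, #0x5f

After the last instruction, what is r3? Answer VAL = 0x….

VAL = 0xb0

[0] flags=1000 → (cmp)
[1] flags=1000 HI?F → skip
[2] flags=1000 LE?T → r4=0x0f
[3] flags=1000 LS?T → r5=0x71
[4] flags=0010 → (cmp)
[5] flags=0010 VC?T → r5=0xbd
[6] flags=0010 NE?T → r5=0xf8
[7] flags=0000 → (cmp)
[8] flags=0000 PL?T → r5=0xfc
[9] flags=0000 GE?T → r3=0xb0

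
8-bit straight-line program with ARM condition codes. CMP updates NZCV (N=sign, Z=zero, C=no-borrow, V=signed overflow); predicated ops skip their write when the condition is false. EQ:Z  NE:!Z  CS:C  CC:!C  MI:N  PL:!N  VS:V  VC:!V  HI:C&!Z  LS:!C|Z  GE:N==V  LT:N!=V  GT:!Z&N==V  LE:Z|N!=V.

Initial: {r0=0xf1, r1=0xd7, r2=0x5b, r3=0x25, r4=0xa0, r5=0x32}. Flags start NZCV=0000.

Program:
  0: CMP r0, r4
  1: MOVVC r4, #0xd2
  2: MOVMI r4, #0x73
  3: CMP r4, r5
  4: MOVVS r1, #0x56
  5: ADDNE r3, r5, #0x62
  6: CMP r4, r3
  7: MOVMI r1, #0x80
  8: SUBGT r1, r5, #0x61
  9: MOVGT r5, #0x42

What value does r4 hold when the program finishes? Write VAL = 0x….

[0] flags=0010 → (cmp)
[1] flags=0010 VC?T → r4=0xd2
[2] flags=0010 MI?F → skip
[3] flags=1010 → (cmp)
[4] flags=1010 VS?F → skip
[5] flags=1010 NE?T → r3=0x94
[6] flags=0010 → (cmp)
[7] flags=0010 MI?F → skip
[8] flags=0010 GT?T → r1=0xd1
[9] flags=0010 GT?T → r5=0x42

VAL = 0xd2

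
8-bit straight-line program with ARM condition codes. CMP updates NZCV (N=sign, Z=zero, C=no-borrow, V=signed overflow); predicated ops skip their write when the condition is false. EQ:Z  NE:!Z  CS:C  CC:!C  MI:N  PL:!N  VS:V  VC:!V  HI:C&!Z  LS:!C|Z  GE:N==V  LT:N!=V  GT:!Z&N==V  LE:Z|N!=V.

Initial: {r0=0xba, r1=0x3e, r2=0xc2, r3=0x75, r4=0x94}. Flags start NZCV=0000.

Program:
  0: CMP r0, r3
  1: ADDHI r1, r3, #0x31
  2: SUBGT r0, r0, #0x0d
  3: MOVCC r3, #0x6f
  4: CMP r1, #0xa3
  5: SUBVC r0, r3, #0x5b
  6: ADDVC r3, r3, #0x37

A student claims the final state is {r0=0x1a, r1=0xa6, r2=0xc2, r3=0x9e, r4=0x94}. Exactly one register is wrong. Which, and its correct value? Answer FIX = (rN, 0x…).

[0] flags=0011 → (cmp)
[1] flags=0011 HI?T → r1=0xa6
[2] flags=0011 GT?F → skip
[3] flags=0011 CC?F → skip
[4] flags=0010 → (cmp)
[5] flags=0010 VC?T → r0=0x1a
[6] flags=0010 VC?T → r3=0xac

FIX = (r3, 0xac)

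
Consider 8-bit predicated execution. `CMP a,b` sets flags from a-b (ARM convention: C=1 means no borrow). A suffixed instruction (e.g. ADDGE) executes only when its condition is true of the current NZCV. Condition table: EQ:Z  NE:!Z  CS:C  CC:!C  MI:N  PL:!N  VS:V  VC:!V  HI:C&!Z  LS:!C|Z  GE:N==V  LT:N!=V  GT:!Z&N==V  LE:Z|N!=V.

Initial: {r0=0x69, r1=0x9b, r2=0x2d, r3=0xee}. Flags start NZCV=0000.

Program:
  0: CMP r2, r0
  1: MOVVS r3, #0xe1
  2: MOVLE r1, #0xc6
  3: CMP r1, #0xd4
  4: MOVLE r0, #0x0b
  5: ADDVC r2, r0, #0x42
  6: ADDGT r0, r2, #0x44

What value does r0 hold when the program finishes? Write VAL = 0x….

[0] flags=1000 → (cmp)
[1] flags=1000 VS?F → skip
[2] flags=1000 LE?T → r1=0xc6
[3] flags=1000 → (cmp)
[4] flags=1000 LE?T → r0=0x0b
[5] flags=1000 VC?T → r2=0x4d
[6] flags=1000 GT?F → skip

VAL = 0x0b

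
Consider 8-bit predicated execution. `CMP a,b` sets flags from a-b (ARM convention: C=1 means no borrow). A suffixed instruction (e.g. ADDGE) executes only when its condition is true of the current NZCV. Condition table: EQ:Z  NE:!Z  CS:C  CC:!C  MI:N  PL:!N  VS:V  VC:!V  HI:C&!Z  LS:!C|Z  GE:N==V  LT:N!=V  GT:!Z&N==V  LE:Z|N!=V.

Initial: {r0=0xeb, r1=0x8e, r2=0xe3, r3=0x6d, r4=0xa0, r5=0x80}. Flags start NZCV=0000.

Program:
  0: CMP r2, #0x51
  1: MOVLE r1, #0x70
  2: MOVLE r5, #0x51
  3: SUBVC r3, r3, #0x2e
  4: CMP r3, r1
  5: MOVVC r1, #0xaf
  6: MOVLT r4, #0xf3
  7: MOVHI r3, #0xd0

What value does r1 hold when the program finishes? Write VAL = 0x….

VAL = 0xaf

[0] flags=1010 → (cmp)
[1] flags=1010 LE?T → r1=0x70
[2] flags=1010 LE?T → r5=0x51
[3] flags=1010 VC?T → r3=0x3f
[4] flags=1000 → (cmp)
[5] flags=1000 VC?T → r1=0xaf
[6] flags=1000 LT?T → r4=0xf3
[7] flags=1000 HI?F → skip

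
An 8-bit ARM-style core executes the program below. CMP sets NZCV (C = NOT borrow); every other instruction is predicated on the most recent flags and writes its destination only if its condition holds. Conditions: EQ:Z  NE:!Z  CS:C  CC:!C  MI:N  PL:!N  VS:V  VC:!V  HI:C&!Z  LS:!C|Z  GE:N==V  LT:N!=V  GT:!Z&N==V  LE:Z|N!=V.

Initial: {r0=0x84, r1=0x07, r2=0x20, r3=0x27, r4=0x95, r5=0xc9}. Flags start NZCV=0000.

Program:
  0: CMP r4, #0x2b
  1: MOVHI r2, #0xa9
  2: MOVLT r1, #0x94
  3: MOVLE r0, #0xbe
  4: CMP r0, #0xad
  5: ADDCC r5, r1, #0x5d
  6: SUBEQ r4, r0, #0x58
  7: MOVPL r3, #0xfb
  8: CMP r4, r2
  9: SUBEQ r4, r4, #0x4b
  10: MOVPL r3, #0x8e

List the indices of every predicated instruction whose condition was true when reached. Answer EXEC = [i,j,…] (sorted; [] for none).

EXEC = [1,2,3,7]

0: ✓ CMP  NZCV=0011
1: ✓ MOVHI  r2←0xa9
2: ✓ MOVLT  r1←0x94
3: ✓ MOVLE  r0←0xbe
4: ✓ CMP  NZCV=0010
5: · ADDCC
6: · SUBEQ
7: ✓ MOVPL  r3←0xfb
8: ✓ CMP  NZCV=1000
9: · SUBEQ
10: · MOVPL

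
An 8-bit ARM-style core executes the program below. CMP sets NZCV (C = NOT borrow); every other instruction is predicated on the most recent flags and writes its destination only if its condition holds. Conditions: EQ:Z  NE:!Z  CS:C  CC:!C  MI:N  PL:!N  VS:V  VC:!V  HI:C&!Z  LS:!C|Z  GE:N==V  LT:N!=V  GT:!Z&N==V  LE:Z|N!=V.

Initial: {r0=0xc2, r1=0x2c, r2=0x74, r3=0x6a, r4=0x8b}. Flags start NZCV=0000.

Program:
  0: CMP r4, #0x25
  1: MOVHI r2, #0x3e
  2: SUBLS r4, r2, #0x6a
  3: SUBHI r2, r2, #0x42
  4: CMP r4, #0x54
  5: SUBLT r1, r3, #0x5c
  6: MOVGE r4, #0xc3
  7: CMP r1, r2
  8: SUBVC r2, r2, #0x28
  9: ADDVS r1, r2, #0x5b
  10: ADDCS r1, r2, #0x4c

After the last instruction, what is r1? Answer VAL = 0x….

[0] flags=0011 → (cmp)
[1] flags=0011 HI?T → r2=0x3e
[2] flags=0011 LS?F → skip
[3] flags=0011 HI?T → r2=0xfc
[4] flags=0011 → (cmp)
[5] flags=0011 LT?T → r1=0x0e
[6] flags=0011 GE?F → skip
[7] flags=0000 → (cmp)
[8] flags=0000 VC?T → r2=0xd4
[9] flags=0000 VS?F → skip
[10] flags=0000 CS?F → skip

VAL = 0x0e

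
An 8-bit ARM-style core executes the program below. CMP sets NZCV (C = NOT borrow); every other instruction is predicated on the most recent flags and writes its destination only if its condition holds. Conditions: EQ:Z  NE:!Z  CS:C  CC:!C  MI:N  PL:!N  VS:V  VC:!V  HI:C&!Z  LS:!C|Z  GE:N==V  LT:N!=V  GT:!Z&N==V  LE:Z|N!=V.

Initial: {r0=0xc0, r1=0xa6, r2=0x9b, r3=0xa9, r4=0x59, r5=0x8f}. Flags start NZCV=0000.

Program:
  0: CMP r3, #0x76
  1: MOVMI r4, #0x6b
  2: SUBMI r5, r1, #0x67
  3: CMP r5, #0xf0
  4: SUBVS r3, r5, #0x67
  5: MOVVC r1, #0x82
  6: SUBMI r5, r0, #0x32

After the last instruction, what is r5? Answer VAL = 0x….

VAL = 0x8e

[0] flags=0011 → (cmp)
[1] flags=0011 MI?F → skip
[2] flags=0011 MI?F → skip
[3] flags=1000 → (cmp)
[4] flags=1000 VS?F → skip
[5] flags=1000 VC?T → r1=0x82
[6] flags=1000 MI?T → r5=0x8e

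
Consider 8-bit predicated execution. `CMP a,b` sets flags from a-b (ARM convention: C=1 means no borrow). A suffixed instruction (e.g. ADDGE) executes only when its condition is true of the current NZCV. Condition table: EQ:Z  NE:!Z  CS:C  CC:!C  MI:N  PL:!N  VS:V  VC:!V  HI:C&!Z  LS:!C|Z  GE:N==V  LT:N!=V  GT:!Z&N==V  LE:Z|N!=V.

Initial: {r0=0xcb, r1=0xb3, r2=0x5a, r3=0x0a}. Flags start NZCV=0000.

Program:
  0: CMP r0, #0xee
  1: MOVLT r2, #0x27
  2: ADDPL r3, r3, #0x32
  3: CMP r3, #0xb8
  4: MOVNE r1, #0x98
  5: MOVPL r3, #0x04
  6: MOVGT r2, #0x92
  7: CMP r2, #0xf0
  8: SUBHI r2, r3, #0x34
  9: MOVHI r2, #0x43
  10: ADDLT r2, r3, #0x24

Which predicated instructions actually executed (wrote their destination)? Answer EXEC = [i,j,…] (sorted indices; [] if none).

[0] flags=1000 → (cmp)
[1] flags=1000 LT?T → r2=0x27
[2] flags=1000 PL?F → skip
[3] flags=0000 → (cmp)
[4] flags=0000 NE?T → r1=0x98
[5] flags=0000 PL?T → r3=0x04
[6] flags=0000 GT?T → r2=0x92
[7] flags=1000 → (cmp)
[8] flags=1000 HI?F → skip
[9] flags=1000 HI?F → skip
[10] flags=1000 LT?T → r2=0x28

EXEC = [1,4,5,6,10]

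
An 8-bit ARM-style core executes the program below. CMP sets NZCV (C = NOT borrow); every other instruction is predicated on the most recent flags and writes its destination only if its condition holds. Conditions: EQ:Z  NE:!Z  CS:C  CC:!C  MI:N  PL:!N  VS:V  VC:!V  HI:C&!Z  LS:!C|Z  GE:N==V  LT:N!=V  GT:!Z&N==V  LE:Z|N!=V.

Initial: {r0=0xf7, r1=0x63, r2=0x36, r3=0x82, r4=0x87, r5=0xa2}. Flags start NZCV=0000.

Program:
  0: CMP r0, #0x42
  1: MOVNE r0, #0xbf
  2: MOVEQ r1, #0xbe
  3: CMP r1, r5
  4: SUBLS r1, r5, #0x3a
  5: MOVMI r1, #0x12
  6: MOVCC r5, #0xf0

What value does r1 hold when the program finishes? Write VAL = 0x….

[0] flags=1010 → (cmp)
[1] flags=1010 NE?T → r0=0xbf
[2] flags=1010 EQ?F → skip
[3] flags=1001 → (cmp)
[4] flags=1001 LS?T → r1=0x68
[5] flags=1001 MI?T → r1=0x12
[6] flags=1001 CC?T → r5=0xf0

VAL = 0x12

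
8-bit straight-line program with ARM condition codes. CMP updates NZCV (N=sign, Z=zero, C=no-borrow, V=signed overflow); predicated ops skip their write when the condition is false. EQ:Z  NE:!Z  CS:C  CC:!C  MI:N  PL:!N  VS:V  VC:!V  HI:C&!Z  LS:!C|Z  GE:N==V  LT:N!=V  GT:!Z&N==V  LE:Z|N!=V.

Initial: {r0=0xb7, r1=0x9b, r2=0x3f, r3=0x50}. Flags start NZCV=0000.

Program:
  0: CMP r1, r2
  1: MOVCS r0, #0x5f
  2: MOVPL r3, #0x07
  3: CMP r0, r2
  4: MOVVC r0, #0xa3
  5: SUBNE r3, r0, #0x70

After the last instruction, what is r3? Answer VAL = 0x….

VAL = 0x33

[0] flags=0011 → (cmp)
[1] flags=0011 CS?T → r0=0x5f
[2] flags=0011 PL?T → r3=0x07
[3] flags=0010 → (cmp)
[4] flags=0010 VC?T → r0=0xa3
[5] flags=0010 NE?T → r3=0x33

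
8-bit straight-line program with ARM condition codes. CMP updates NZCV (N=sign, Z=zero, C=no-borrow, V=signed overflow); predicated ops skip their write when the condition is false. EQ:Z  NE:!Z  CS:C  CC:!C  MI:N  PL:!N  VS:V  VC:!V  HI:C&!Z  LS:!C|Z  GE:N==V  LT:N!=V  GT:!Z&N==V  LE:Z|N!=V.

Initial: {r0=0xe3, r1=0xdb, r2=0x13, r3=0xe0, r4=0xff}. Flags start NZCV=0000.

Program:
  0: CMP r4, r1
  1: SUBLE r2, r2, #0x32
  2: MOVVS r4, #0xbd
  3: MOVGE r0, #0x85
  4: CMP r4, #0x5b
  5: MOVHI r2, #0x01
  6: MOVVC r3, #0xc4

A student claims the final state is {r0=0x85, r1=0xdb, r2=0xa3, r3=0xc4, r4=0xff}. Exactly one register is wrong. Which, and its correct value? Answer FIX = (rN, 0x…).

[0] flags=0010 → (cmp)
[1] flags=0010 LE?F → skip
[2] flags=0010 VS?F → skip
[3] flags=0010 GE?T → r0=0x85
[4] flags=1010 → (cmp)
[5] flags=1010 HI?T → r2=0x01
[6] flags=1010 VC?T → r3=0xc4

FIX = (r2, 0x01)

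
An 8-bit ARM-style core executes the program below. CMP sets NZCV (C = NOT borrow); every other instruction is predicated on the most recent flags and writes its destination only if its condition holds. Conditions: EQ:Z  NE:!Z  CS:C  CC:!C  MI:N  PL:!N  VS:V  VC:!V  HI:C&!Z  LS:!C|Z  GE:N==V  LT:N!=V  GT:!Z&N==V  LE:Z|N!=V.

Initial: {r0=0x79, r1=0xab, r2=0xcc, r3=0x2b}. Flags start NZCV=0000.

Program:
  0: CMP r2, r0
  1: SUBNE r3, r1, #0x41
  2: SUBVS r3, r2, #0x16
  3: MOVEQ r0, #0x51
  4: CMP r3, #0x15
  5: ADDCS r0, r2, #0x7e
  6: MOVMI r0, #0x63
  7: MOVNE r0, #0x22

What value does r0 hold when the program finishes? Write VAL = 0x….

[0] flags=0011 → (cmp)
[1] flags=0011 NE?T → r3=0x6a
[2] flags=0011 VS?T → r3=0xb6
[3] flags=0011 EQ?F → skip
[4] flags=1010 → (cmp)
[5] flags=1010 CS?T → r0=0x4a
[6] flags=1010 MI?T → r0=0x63
[7] flags=1010 NE?T → r0=0x22

VAL = 0x22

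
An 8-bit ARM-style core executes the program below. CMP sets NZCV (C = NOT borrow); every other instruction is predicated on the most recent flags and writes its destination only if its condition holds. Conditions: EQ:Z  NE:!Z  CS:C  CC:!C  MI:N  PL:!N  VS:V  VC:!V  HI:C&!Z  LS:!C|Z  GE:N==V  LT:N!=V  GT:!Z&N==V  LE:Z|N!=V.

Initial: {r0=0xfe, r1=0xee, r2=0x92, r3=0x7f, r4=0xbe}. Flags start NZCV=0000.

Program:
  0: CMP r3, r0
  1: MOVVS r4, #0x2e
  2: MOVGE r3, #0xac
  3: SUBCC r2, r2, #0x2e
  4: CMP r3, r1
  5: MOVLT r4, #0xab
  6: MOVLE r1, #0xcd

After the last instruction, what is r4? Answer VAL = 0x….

VAL = 0xab

[0] flags=1001 → (cmp)
[1] flags=1001 VS?T → r4=0x2e
[2] flags=1001 GE?T → r3=0xac
[3] flags=1001 CC?T → r2=0x64
[4] flags=1000 → (cmp)
[5] flags=1000 LT?T → r4=0xab
[6] flags=1000 LE?T → r1=0xcd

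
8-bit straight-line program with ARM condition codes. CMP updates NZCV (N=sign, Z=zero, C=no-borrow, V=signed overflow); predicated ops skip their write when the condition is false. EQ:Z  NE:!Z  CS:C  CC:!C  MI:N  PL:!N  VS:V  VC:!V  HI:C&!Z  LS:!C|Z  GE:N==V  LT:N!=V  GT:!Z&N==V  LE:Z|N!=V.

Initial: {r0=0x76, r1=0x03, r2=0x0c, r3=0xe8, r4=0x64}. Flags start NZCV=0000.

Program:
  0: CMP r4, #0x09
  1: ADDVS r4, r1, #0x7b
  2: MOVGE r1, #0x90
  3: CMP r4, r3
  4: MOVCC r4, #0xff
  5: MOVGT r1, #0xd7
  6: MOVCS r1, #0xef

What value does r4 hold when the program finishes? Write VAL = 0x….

[0] flags=0010 → (cmp)
[1] flags=0010 VS?F → skip
[2] flags=0010 GE?T → r1=0x90
[3] flags=0000 → (cmp)
[4] flags=0000 CC?T → r4=0xff
[5] flags=0000 GT?T → r1=0xd7
[6] flags=0000 CS?F → skip

VAL = 0xff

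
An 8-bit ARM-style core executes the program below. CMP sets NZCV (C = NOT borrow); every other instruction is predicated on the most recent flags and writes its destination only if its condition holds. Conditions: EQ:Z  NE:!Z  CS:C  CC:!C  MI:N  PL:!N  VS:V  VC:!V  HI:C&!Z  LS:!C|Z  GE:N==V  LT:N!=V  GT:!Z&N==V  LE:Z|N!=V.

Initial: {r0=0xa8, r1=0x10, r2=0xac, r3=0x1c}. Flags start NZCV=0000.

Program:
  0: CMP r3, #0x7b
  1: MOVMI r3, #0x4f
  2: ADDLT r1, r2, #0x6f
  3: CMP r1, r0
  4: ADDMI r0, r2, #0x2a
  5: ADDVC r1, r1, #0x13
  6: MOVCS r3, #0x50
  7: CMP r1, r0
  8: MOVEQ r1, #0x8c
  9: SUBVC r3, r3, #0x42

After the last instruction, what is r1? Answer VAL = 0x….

[0] flags=1000 → (cmp)
[1] flags=1000 MI?T → r3=0x4f
[2] flags=1000 LT?T → r1=0x1b
[3] flags=0000 → (cmp)
[4] flags=0000 MI?F → skip
[5] flags=0000 VC?T → r1=0x2e
[6] flags=0000 CS?F → skip
[7] flags=1001 → (cmp)
[8] flags=1001 EQ?F → skip
[9] flags=1001 VC?F → skip

VAL = 0x2e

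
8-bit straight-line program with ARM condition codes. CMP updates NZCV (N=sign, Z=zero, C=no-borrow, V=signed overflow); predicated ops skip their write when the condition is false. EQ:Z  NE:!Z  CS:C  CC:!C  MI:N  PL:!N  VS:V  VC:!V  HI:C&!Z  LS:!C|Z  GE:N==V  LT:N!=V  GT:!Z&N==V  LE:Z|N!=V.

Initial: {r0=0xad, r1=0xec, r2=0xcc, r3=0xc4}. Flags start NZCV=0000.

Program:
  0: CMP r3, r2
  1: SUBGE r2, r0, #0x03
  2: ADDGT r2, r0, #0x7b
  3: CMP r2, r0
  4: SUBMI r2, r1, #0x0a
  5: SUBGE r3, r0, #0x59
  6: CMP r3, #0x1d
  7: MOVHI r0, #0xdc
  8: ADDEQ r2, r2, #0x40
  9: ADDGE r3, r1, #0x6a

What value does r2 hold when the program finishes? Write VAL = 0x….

0: ✓ CMP  NZCV=1000
1: · SUBGE
2: · ADDGT
3: ✓ CMP  NZCV=0010
4: · SUBMI
5: ✓ SUBGE  r3←0x54
6: ✓ CMP  NZCV=0010
7: ✓ MOVHI  r0←0xdc
8: · ADDEQ
9: ✓ ADDGE  r3←0x56

VAL = 0xcc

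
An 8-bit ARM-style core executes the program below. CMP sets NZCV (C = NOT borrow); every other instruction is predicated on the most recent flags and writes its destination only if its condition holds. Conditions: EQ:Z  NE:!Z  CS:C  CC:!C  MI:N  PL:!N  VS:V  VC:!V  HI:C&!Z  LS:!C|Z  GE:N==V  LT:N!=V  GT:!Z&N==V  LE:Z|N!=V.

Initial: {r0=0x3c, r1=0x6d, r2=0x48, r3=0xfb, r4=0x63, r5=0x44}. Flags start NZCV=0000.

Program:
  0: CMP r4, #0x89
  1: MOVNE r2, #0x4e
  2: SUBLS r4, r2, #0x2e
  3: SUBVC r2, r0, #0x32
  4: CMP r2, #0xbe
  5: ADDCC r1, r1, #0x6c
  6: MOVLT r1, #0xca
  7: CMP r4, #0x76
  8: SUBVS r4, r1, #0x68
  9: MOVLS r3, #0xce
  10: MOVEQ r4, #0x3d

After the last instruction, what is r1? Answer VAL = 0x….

[0] flags=1001 → (cmp)
[1] flags=1001 NE?T → r2=0x4e
[2] flags=1001 LS?T → r4=0x20
[3] flags=1001 VC?F → skip
[4] flags=1001 → (cmp)
[5] flags=1001 CC?T → r1=0xd9
[6] flags=1001 LT?F → skip
[7] flags=1000 → (cmp)
[8] flags=1000 VS?F → skip
[9] flags=1000 LS?T → r3=0xce
[10] flags=1000 EQ?F → skip

VAL = 0xd9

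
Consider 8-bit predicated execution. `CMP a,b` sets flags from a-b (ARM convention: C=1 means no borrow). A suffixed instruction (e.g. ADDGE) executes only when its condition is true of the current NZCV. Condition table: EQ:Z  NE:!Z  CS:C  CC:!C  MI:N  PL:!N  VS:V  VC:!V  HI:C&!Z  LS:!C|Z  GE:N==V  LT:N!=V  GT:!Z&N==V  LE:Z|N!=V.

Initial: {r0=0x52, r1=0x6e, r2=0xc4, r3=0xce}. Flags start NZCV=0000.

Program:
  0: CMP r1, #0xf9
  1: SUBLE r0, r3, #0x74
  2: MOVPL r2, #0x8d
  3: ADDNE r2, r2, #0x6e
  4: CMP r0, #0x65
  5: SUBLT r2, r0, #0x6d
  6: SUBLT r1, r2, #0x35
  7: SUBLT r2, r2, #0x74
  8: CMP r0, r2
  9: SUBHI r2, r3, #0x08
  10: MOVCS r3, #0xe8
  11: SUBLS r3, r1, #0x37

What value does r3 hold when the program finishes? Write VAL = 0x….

[0] flags=0000 → (cmp)
[1] flags=0000 LE?F → skip
[2] flags=0000 PL?T → r2=0x8d
[3] flags=0000 NE?T → r2=0xfb
[4] flags=1000 → (cmp)
[5] flags=1000 LT?T → r2=0xe5
[6] flags=1000 LT?T → r1=0xb0
[7] flags=1000 LT?T → r2=0x71
[8] flags=1000 → (cmp)
[9] flags=1000 HI?F → skip
[10] flags=1000 CS?F → skip
[11] flags=1000 LS?T → r3=0x79

VAL = 0x79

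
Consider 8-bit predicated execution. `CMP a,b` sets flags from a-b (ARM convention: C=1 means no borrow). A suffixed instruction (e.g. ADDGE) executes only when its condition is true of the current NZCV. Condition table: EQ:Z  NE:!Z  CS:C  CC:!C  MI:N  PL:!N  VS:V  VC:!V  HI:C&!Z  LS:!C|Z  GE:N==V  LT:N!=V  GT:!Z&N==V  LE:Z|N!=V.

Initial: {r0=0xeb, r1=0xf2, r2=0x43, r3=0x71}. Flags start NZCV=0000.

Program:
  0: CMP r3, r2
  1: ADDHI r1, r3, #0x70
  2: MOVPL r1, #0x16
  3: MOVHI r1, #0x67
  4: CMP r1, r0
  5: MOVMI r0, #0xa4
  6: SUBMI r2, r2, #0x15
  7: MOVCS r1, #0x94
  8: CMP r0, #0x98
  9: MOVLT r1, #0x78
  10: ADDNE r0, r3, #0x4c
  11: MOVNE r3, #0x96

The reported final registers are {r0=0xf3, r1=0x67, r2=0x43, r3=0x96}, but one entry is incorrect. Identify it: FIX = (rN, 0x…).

FIX = (r0, 0xbd)

[0] flags=0010 → (cmp)
[1] flags=0010 HI?T → r1=0xe1
[2] flags=0010 PL?T → r1=0x16
[3] flags=0010 HI?T → r1=0x67
[4] flags=0000 → (cmp)
[5] flags=0000 MI?F → skip
[6] flags=0000 MI?F → skip
[7] flags=0000 CS?F → skip
[8] flags=0010 → (cmp)
[9] flags=0010 LT?F → skip
[10] flags=0010 NE?T → r0=0xbd
[11] flags=0010 NE?T → r3=0x96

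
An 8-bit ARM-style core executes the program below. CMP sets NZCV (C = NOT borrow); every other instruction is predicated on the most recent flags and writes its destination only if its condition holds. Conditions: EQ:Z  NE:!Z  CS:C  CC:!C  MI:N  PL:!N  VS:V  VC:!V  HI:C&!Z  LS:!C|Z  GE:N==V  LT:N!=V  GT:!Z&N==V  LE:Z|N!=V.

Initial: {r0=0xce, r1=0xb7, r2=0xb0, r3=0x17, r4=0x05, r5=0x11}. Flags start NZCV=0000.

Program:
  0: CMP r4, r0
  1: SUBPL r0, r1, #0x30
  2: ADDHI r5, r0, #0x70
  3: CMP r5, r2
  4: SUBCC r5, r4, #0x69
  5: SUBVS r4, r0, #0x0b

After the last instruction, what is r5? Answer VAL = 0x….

VAL = 0x9c

[0] flags=0000 → (cmp)
[1] flags=0000 PL?T → r0=0x87
[2] flags=0000 HI?F → skip
[3] flags=0000 → (cmp)
[4] flags=0000 CC?T → r5=0x9c
[5] flags=0000 VS?F → skip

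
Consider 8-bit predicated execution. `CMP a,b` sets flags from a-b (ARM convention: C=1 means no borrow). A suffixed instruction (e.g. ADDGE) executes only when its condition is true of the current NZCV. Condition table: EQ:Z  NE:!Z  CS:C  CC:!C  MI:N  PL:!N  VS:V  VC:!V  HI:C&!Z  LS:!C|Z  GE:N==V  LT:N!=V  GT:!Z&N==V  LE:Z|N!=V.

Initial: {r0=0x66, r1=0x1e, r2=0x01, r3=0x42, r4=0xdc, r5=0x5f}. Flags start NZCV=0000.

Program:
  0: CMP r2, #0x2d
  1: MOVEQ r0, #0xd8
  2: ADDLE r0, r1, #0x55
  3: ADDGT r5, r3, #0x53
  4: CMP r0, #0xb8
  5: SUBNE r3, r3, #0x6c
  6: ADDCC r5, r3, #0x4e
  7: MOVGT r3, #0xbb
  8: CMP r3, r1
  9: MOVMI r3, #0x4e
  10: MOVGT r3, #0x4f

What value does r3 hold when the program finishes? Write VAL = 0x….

[0] flags=1000 → (cmp)
[1] flags=1000 EQ?F → skip
[2] flags=1000 LE?T → r0=0x73
[3] flags=1000 GT?F → skip
[4] flags=1001 → (cmp)
[5] flags=1001 NE?T → r3=0xd6
[6] flags=1001 CC?T → r5=0x24
[7] flags=1001 GT?T → r3=0xbb
[8] flags=1010 → (cmp)
[9] flags=1010 MI?T → r3=0x4e
[10] flags=1010 GT?F → skip

VAL = 0x4e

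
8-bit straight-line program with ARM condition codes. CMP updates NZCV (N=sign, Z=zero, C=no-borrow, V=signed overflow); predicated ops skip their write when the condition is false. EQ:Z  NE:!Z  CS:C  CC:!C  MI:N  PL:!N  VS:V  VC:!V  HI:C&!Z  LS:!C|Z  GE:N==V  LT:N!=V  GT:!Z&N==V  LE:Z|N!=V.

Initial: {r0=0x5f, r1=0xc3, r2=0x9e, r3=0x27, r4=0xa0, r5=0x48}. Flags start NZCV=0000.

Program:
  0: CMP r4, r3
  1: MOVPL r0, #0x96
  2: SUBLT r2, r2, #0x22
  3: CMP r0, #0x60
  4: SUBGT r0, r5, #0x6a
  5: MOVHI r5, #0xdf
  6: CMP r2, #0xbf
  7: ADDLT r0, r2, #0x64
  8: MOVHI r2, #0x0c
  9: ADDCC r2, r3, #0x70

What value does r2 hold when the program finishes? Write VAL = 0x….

[0] flags=0011 → (cmp)
[1] flags=0011 PL?T → r0=0x96
[2] flags=0011 LT?T → r2=0x7c
[3] flags=0011 → (cmp)
[4] flags=0011 GT?F → skip
[5] flags=0011 HI?T → r5=0xdf
[6] flags=1001 → (cmp)
[7] flags=1001 LT?F → skip
[8] flags=1001 HI?F → skip
[9] flags=1001 CC?T → r2=0x97

VAL = 0x97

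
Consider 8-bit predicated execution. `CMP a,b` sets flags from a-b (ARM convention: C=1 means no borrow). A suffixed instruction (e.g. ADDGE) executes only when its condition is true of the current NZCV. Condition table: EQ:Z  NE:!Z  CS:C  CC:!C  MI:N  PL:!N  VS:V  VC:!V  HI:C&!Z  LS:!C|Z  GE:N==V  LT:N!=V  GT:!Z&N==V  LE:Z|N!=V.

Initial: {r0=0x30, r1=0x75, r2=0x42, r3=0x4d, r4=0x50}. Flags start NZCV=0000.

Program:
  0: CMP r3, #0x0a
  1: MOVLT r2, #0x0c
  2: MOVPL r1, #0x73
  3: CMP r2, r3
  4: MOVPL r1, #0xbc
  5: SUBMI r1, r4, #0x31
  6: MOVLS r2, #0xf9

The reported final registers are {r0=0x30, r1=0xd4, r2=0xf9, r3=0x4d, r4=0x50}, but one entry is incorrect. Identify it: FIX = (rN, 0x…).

0: ✓ CMP  NZCV=0010
1: · MOVLT
2: ✓ MOVPL  r1←0x73
3: ✓ CMP  NZCV=1000
4: · MOVPL
5: ✓ SUBMI  r1←0x1f
6: ✓ MOVLS  r2←0xf9

FIX = (r1, 0x1f)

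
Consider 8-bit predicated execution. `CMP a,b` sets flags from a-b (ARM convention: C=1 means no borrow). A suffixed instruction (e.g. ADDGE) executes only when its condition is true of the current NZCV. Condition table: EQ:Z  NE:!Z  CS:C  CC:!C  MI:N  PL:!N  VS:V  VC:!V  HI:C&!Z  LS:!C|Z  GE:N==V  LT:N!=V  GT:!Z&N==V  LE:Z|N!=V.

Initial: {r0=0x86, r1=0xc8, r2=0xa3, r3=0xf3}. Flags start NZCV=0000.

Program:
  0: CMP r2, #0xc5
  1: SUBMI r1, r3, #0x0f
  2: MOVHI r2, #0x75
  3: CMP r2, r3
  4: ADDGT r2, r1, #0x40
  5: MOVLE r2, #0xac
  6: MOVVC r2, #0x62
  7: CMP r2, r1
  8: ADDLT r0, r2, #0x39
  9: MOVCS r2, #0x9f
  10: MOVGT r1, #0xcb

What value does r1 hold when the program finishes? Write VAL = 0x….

[0] flags=1000 → (cmp)
[1] flags=1000 MI?T → r1=0xe4
[2] flags=1000 HI?F → skip
[3] flags=1000 → (cmp)
[4] flags=1000 GT?F → skip
[5] flags=1000 LE?T → r2=0xac
[6] flags=1000 VC?T → r2=0x62
[7] flags=0000 → (cmp)
[8] flags=0000 LT?F → skip
[9] flags=0000 CS?F → skip
[10] flags=0000 GT?T → r1=0xcb

VAL = 0xcb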